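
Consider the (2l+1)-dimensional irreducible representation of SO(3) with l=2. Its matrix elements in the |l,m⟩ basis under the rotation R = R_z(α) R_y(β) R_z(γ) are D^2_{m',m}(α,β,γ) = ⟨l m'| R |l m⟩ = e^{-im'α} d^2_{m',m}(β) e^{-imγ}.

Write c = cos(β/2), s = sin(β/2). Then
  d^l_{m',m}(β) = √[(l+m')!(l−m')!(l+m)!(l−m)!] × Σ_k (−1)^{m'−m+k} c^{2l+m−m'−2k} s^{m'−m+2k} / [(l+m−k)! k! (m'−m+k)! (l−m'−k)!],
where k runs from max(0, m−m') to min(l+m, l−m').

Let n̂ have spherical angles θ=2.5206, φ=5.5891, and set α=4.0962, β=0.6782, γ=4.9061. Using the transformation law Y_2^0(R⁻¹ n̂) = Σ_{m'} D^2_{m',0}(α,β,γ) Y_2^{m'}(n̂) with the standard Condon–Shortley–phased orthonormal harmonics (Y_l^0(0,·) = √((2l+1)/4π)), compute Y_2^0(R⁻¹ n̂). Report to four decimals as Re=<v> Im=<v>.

Re=0.0308 Im=0.0000

Need the full column D^2_{m',0} for m'=−2..2 at α=4.0962, β=0.6782, γ=4.9061.
cos(β/2)=0.943054, sin(β/2)=0.332638
d^2_{-2,0}: single k=2 term ⇒ +0.241043;  D = -0.080025+0.227371i
d^2_{-1,0}: k∈[1..2] ⇒ +0.683374 -0.085022 = +0.598352;  D = -0.345805-0.488307i
d^2_{0,0}: k∈[0..2] ⇒ +0.790946 -0.393621 +0.012243 = +0.409568;  D = +0.409568+0.000000i
d^2_{1,0}: k∈[0..1] ⇒ -0.683374 +0.085022 = -0.598352;  D = +0.345805-0.488307i
d^2_{2,0}: single k=0 term ⇒ +0.241043;  D = -0.080025-0.227371i
Y_2^{m'}(θ=2.5206,φ=5.5891) and Σ D·Y over m':
  (-0.0800+0.2274i)·(+0.0237+0.1286i)  (-0.3458-0.4883i)·(-0.2810-0.2339i)  (+0.4096+0.0000i)·(+0.3105+0.0000i)  (+0.3458-0.4883i)·(+0.2810-0.2339i)  (-0.0800-0.2274i)·(+0.0237-0.1286i)
Y_2^0(R⁻¹ n̂) = +0.030833-0.000000i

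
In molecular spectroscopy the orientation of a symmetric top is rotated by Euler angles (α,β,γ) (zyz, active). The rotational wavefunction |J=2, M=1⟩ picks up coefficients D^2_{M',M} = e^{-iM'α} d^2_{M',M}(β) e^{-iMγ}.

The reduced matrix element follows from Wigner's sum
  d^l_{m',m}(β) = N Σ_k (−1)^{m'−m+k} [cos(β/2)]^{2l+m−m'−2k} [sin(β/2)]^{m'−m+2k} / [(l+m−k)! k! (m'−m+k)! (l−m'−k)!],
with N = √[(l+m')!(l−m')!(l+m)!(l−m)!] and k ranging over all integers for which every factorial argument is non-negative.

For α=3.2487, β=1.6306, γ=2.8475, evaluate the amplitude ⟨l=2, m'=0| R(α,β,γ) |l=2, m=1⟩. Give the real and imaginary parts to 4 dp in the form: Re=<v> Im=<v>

Re=0.0699 Im=0.0212

Split into d^2_{0,1}(β=1.6306) × two z-phases.
Half-angle: c=0.685650, s=0.727931. N=√(2·2·6·1)=4.898979
Admissible k: 1..2 (factorial args all ≥0)
  k=1: (−1)^0·4.8990/(2)·0.6857^3·0.7279^1 = +0.574743
  k=2: (−1)^1·4.8990/(2)·0.6857^1·0.7279^3 = -0.647813
d^2_{0,1}(1.6306) = +0.574743 -0.647813 = -0.073070
Phases: e^{-i·(0)·3.2487}=+1.000000+0.000000i, e^{-i·(1)·2.8475}=-0.957066-0.289872i ⇒ D=+0.069933+0.021181i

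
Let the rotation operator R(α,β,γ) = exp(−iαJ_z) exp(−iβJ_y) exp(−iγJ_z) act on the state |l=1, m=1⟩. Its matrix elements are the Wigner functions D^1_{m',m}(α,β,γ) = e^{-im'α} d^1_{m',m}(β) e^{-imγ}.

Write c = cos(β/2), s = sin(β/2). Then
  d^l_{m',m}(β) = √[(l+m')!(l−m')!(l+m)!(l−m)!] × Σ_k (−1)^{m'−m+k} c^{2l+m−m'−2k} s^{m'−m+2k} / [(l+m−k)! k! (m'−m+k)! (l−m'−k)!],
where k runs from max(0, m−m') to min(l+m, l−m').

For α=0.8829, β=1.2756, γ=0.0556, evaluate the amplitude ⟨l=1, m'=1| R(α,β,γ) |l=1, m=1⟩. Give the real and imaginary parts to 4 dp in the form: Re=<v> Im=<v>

Re=0.3815 Im=-0.5207

D^1_{1,1}(0.8829,1.2756,0.0556) = e^{-i·1·0.8829}·d^1_{1,1}(1.2756)·e^{-i·1·0.0556}. Compute d first:
c=cos(1.2756/2)=0.803408, s=sin(1.2756/2)=0.595429; N=√[2·1·2·1]=2.000000
k: max(0,(1)−(1))=0 … min(1+(1),1−(1))=0
  k=0: (−1)^0·2.0000/(2)·0.8034^2·0.5954^0 = +0.645464
d^1_{1,1}(1.2756) = +0.645464
Phases: e^{-i·(1)·0.8829}=+0.634913-0.772583i, e^{-i·(1)·0.0556}=+0.998455-0.055571i ⇒ D=+0.381468-0.520678i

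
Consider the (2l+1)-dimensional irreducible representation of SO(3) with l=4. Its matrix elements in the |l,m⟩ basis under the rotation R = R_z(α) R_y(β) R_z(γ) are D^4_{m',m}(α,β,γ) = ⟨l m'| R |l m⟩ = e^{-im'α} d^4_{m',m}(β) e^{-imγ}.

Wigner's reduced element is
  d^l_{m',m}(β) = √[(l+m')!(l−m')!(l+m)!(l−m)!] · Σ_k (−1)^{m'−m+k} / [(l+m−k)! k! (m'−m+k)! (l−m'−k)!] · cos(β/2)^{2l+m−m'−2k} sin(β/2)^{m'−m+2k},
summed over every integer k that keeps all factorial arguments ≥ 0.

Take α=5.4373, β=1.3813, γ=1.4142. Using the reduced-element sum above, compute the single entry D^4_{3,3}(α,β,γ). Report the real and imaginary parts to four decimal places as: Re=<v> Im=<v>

First d^4_{3,3}(β=1.3813), then the phase factors e^{-i(3)α} and e^{-i(3)γ}:
Half-angle: c=0.770832, s=0.637038. N=√(5040·1·5040·1)=5040.000000
k∈{0,1} keeps every argument non-negative
  k=0: (−1)^0·5040.0000/(5040)·0.7708^8·0.6370^0 = +0.124646
  k=1: (−1)^1·5040.0000/(720)·0.7708^6·0.6370^2 = -0.595920
d^4_{3,3}(1.3813) = +0.124646 -0.595920 = -0.471274
D = (-0.823106+0.567887i)·(-0.471274)·(-0.452698+0.891664i) = +0.063031+0.467040i

Re=0.0630 Im=0.4670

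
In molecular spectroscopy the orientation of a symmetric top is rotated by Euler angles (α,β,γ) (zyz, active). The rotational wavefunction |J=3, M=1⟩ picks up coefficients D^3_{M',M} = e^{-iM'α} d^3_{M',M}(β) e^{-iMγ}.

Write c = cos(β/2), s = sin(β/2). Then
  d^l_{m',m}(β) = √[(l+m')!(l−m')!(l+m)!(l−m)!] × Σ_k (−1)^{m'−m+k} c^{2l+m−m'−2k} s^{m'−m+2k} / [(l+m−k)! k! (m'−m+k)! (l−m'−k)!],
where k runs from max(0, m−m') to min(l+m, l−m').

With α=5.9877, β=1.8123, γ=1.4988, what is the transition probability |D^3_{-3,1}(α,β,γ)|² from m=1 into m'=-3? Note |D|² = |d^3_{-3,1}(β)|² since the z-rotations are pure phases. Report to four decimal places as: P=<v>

P=0.3199

D^3_{-3,1}(5.9877,1.8123,1.4988) = e^{-i·-3·5.9877}·d^3_{-3,1}(1.8123)·e^{-i·1·1.4988}. Compute d first:
c=cos(1.8123/2)=0.616781, s=sin(1.8123/2)=0.787135; N=√[1·720·24·2]=185.903201
The bounds max(0,m−m')=4 and min(l+m,l−m')=4 give 1 term
  k=4: (−1)^0·185.9032/(48)·0.6168^2·0.7871^4 = +0.565593
d^3_{-3,1}(1.8123) = +0.565593
|D^3_{-3,1}|² = |d^3_{-3,1}(β)|² = (+0.565593)² = 0.319896 (the z-rotation phases have unit modulus)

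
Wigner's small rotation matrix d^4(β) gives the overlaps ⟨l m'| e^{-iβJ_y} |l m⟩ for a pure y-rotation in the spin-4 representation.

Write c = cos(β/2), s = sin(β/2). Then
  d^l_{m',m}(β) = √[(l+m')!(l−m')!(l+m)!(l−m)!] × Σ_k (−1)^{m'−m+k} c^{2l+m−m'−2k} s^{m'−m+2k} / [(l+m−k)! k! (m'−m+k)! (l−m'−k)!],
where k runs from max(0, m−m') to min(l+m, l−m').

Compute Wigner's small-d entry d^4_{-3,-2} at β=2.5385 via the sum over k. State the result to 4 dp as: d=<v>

d=-0.0219

d^4_{-3,-2}(β=2.5385) via Wigner's sum:
c=cos(2.5385/2)=0.296997, s=sin(2.5385/2)=0.954878; N=√[1·5040·2·720]=2693.993318
Admissible k: 1..2 (factorial args all ≥0)
  k=1: (−1)^0·2693.9933/(720)·0.2970^7·0.9549^1 = +0.000728
  k=2: (−1)^1·2693.9933/(240)·0.2970^5·0.9549^3 = -0.022583
d^4_{-3,-2}(2.5385) = +0.000728 -0.022583 = -0.021855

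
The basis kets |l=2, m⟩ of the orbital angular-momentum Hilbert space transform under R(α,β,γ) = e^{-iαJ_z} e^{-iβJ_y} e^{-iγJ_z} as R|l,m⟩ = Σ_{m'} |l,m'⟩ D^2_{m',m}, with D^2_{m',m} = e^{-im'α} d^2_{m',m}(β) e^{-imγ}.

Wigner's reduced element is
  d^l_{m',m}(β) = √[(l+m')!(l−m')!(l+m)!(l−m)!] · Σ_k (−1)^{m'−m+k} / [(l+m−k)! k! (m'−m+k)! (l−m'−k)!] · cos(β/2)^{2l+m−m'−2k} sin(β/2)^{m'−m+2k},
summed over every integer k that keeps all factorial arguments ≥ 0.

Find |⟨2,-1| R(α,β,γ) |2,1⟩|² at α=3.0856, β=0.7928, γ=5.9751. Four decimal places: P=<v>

P=0.1284

First d^2_{-1,1}(β=0.7928), then the phase factors e^{-i(-1)α} and e^{-i(1)γ}:
Half-angle: c=0.922457, s=0.386100. N=√(1·6·6·1)=6.000000
k: max(0,(1)−(-1))=2 … min(2+(1),2−(-1))=3
  k=2: (−1)^0·6.0000/(2)·0.9225^2·0.3861^2 = +0.380551
  k=3: (−1)^1·6.0000/(6)·0.9225^0·0.3861^4 = -0.022223
d^2_{-1,1}(0.7928) = +0.380551 -0.022223 = +0.358328
|D^2_{-1,1}|² = |d^2_{-1,1}(β)|² = (+0.358328)² = 0.128399 (the z-rotation phases have unit modulus)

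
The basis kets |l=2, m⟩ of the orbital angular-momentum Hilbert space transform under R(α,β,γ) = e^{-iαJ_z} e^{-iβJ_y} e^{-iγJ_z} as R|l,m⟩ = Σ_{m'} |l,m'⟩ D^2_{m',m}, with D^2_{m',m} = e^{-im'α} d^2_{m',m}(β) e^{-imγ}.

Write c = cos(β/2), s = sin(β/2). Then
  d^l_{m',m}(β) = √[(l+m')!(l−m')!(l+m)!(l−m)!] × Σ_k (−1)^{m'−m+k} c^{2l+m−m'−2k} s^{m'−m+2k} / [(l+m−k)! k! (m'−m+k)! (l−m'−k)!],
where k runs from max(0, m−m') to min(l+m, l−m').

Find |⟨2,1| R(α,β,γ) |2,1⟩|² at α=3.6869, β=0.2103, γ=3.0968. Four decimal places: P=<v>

First d^2_{1,1}(β=0.2103), then the phase factors e^{-i(1)α} and e^{-i(1)γ}:
With c≡cos(β/2)=0.994477 and s≡sin(β/2)=0.104956, N=[6·1·6·1]^{1/2}=6.000000
k: max(0,(1)−(1))=0 … min(2+(1),2−(1))=1
  k=0: (−1)^0·6.0000/(6)·0.9945^4·0.1050^0 = +0.978090
  k=1: (−1)^1·6.0000/(2)·0.9945^2·0.1050^2 = -0.032683
d^2_{1,1}(0.2103) = +0.978090 -0.032683 = +0.945406
|D^2_{1,1}|² = |d^2_{1,1}(β)|² = (+0.945406)² = 0.893793 (the z-rotation phases have unit modulus)

P=0.8938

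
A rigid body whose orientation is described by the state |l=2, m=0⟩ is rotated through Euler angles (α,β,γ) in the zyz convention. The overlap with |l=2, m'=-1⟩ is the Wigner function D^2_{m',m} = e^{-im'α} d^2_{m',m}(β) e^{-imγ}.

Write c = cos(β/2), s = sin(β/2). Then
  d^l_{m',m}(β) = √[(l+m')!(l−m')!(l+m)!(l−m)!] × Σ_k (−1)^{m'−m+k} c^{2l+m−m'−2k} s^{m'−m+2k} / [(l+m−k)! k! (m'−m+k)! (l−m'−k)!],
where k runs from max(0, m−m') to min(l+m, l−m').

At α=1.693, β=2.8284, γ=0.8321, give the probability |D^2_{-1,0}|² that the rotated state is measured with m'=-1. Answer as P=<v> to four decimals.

P=0.1289

Split into d^2_{-1,0}(β=2.8284) × two z-phases.
With c≡cos(β/2)=0.155957 and s≡sin(β/2)=0.987764, N=[1·6·2·2]^{1/2}=4.898979
Admissible k: 1..2 (factorial args all ≥0)
  k=1: (−1)^0·4.8990/(2)·0.1560^3·0.9878^1 = +0.009178
  k=2: (−1)^1·4.8990/(2)·0.1560^1·0.9878^3 = -0.368163
d^2_{-1,0}(2.8284) = +0.009178 -0.368163 = -0.358985
|D^2_{-1,0}|² = |d^2_{-1,0}(β)|² = (-0.358985)² = 0.128870 (the z-rotation phases have unit modulus)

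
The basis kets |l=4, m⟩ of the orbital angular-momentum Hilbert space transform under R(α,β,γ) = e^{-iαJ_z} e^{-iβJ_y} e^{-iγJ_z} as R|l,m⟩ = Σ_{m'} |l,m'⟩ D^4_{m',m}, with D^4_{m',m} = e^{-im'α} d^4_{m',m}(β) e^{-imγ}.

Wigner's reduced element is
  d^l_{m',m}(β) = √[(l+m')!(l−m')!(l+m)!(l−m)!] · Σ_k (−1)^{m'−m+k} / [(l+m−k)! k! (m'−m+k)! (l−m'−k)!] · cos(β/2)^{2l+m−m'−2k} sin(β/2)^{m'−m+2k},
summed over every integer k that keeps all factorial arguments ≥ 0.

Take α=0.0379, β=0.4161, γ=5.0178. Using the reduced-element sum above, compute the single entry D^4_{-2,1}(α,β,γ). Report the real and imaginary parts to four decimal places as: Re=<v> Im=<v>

Split into d^4_{-2,1}(β=0.4161) × two z-phases.
With c≡cos(β/2)=0.978436 and s≡sin(β/2)=0.206552, N=[2·720·120·6]^{1/2}=1018.233765
The bounds max(0,m−m')=3 and min(l+m,l−m')=5 give 3 terms
  k=3: (−1)^0·1018.2338/(72)·0.9784^5·0.2066^3 = +0.111755
  k=4: (−1)^1·1018.2338/(48)·0.9784^3·0.2066^5 = -0.007471
  k=5: (−1)^2·1018.2338/(240)·0.9784^1·0.2066^7 = +0.000067
d^4_{-2,1}(0.4161) = +0.111755 -0.007471 +0.000067 = +0.104351
Attach z-rotation phases: D = e^{-i(-2)(0.0379)}·(+0.104351)·e^{-i(1)(5.0178)} = +0.023750+0.101612i

Re=0.0238 Im=0.1016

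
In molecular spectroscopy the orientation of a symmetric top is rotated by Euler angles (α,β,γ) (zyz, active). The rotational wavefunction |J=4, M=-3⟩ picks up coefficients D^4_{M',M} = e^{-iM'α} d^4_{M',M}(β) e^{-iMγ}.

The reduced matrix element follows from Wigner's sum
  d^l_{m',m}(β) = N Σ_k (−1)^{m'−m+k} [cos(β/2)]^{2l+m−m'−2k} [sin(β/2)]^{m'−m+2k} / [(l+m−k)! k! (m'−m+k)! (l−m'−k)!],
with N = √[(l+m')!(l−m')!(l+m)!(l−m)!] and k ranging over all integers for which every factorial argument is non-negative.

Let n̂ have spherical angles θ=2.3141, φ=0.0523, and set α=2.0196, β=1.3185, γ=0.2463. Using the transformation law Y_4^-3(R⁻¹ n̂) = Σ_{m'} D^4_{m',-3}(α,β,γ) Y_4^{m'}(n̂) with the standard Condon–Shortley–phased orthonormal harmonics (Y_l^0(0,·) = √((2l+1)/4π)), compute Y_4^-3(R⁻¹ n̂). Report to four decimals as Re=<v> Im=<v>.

Re=0.3935 Im=0.0709

Need the full column D^4_{m',-3} for m'=−4..4 at α=2.0196, β=1.3185, γ=0.2463.
cos(β/2)=0.790452, sin(β/2)=0.612524
d^4_{-4,-3}: single k=1 term ⇒ +0.334038;  D = -0.274276+0.190669i
d^4_{-3,-3}: k∈[0..1] ⇒ +0.152406 -0.640615 = -0.488208;  D = -0.425001-0.240253i
d^4_{-2,-3}: k∈[0..1] ⇒ -0.441891 +0.796035 = +0.354144;  D = +0.023254-0.353380i
d^4_{-1,-3}: k∈[0..1] ⇒ +0.726389 -0.726965 = -0.000576;  D = +0.000534-0.000215i
d^4_{0,-3}: k∈[0..1] ⇒ -0.839094 +0.503856 = -0.335238;  D = -0.247811-0.225775i
d^4_{1,-3}: k∈[0..1] ⇒ +0.726965 -0.261915 = +0.465050;  D = +0.133025-0.445619i
d^4_{2,-3}: k∈[0..1] ⇒ -0.478000 +0.095676 = -0.382324;  D = +0.377519-0.060423i
d^4_{3,-3}: k∈[0..1] ⇒ +0.230987 -0.019815 = +0.211173;  D = +0.120543+0.173388i
d^4_{4,-3}: single k=0 term ⇒ -0.072324;  D = -0.035590+0.062962i
Y_4^{m'}(θ=2.3141,φ=0.0523) and Σ D·Y over m':
  (-0.2743+0.1907i)·(+0.1272-0.0270i)  (-0.4250-0.2403i)·(-0.3339+0.0528i)  (+0.0233-0.3534i)·(+0.3978-0.0418i)  (+0.0005-0.0002i)·(-0.0484+0.0025i)  (-0.2478-0.2258i)·(-0.3595+0.0000i)  (+0.1330-0.4456i)·(+0.0484+0.0025i)  (+0.3775-0.0604i)·(+0.3978+0.0418i)  (+0.1205+0.1734i)·(+0.3339+0.0528i)  (-0.0356+0.0630i)·(+0.1272+0.0270i)
Y_4^-3(R⁻¹ n̂) = +0.393526+0.070865i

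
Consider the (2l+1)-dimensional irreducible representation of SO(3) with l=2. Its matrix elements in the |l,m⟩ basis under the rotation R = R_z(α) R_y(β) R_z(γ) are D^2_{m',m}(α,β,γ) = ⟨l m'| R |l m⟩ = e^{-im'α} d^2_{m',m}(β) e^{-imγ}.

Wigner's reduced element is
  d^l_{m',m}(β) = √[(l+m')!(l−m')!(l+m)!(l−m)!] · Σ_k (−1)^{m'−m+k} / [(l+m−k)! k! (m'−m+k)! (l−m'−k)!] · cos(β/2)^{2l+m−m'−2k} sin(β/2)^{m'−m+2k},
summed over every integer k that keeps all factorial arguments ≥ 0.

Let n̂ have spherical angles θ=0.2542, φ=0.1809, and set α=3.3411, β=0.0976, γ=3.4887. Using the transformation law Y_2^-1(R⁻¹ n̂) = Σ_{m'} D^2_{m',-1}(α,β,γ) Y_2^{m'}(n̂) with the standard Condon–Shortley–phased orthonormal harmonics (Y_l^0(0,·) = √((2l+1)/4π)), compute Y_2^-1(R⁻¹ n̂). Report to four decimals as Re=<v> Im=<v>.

Re=0.2338 Im=0.0882

Need the full column D^2_{m',-1} for m'=−2..2 at α=3.3411, β=0.0976, γ=3.4887.
cos(β/2)=0.998810, sin(β/2)=0.048781
d^2_{-2,-1}: single k=1 term ⇒ +0.097213;  D = -0.071386-0.065988i
d^2_{-1,-1}: k∈[0..1] ⇒ +0.995247 -0.007122 = +0.988125;  D = +0.844144+0.513626i
d^2_{0,-1}: k∈[0..1] ⇒ -0.119061 +0.000284 = -0.118777;  D = +0.111694+0.040406i
d^2_{1,-1}: k∈[0..1] ⇒ +0.007122 -0.000006 = +0.007116;  D = +0.007039+0.001047i
d^2_{2,-1}: single k=0 term ⇒ -0.000232;  D = +0.000232-0.000012i
Y_2^{m'}(θ=0.2542,φ=0.1809) and Σ D·Y over m':
  (-0.0714-0.0660i)·(+0.0228-0.0086i)  (+0.8441+0.5136i)·(+0.1850-0.0338i)  (+0.1117+0.0404i)·(+0.5709+0.0000i)  (+0.0070+0.0010i)·(-0.1850-0.0338i)  (+0.0002-0.0000i)·(+0.0228+0.0086i)
Y_2^-1(R⁻¹ n̂) = +0.233820+0.088194i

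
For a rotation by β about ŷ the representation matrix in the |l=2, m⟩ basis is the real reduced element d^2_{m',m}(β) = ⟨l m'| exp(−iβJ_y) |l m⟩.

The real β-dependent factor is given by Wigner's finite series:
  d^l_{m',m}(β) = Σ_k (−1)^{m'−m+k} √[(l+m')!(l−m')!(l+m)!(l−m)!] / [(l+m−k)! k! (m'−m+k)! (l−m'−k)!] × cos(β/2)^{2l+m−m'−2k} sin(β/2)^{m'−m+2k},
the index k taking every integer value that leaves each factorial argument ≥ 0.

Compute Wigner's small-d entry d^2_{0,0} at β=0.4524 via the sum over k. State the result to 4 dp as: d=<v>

d=0.7134

d^2_{0,0}(β=0.4524) via Wigner's sum:
With c≡cos(β/2)=0.974526 and s≡sin(β/2)=0.224276, N=[2·2·2·2]^{1/2}=4.000000
k∈{0,1,2} keeps every argument non-negative
  k=0: (−1)^0·4.0000/(4)·0.9745^4·0.2243^0 = +0.901931
  k=1: (−1)^1·4.0000/(1)·0.9745^2·0.2243^2 = -0.191079
  k=2: (−1)^2·4.0000/(4)·0.9745^0·0.2243^4 = +0.002530
d^2_{0,0}(0.4524) = +0.901931 -0.191079 +0.002530 = +0.713382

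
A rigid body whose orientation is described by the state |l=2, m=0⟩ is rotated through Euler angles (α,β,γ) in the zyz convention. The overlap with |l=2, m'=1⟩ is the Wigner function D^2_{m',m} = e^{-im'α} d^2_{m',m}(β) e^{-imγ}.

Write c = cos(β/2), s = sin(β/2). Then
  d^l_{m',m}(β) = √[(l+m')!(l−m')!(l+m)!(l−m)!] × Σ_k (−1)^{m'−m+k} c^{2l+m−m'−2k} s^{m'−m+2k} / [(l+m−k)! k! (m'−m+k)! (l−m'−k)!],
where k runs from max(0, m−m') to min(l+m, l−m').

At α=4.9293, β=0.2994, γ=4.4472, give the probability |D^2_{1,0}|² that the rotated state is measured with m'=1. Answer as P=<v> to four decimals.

D^2_{1,0}(4.9293,0.2994,4.4472) = e^{-i·1·4.9293}·d^2_{1,0}(0.2994)·e^{-i·0·4.4472}. Compute d first:
With c≡cos(β/2)=0.988816 and s≡sin(β/2)=0.149141, N=[6·1·2·2]^{1/2}=4.898979
The bounds max(0,m−m')=0 and min(l+m,l−m')=1 give 2 terms
  k=0: (−1)^1·4.8990/(2)·0.9888^3·0.1491^1 = -0.353200
  k=1: (−1)^2·4.8990/(2)·0.9888^1·0.1491^3 = +0.008035
d^2_{1,0}(0.2994) = -0.353200 +0.008035 = -0.345165
|D^2_{1,0}|² = |d^2_{1,0}(β)|² = (-0.345165)² = 0.119139 (the z-rotation phases have unit modulus)

P=0.1191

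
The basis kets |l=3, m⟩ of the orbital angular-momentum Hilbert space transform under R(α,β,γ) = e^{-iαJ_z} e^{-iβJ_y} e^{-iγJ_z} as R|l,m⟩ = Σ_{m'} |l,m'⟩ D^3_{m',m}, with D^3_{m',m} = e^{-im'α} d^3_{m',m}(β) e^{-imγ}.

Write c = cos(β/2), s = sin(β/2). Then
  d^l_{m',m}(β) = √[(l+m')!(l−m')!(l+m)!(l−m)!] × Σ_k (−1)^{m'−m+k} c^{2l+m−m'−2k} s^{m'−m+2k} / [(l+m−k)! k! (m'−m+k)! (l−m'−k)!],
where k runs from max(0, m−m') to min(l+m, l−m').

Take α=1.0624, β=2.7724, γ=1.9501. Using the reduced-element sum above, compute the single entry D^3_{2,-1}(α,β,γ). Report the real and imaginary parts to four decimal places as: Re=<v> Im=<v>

Re=0.4881 Im=-0.0861

Split into d^3_{2,-1}(β=2.7724) × two z-phases.
With c≡cos(β/2)=0.183550 and s≡sin(β/2)=0.983010, N=[120·1·2·24]^{1/2}=75.894664
k: max(0,(-1)−(2))=0 … min(3+(-1),3−(2))=1
  k=0: (−1)^3·75.8947/(12)·0.1835^3·0.9830^3 = -0.037151
  k=1: (−1)^4·75.8947/(24)·0.1835^1·0.9830^5 = +0.532776
d^3_{2,-1}(2.7724) = -0.037151 +0.532776 = +0.495625
D = (-0.526096-0.850425i)·(+0.495625)·(-0.370274+0.928923i) = +0.488081-0.086146i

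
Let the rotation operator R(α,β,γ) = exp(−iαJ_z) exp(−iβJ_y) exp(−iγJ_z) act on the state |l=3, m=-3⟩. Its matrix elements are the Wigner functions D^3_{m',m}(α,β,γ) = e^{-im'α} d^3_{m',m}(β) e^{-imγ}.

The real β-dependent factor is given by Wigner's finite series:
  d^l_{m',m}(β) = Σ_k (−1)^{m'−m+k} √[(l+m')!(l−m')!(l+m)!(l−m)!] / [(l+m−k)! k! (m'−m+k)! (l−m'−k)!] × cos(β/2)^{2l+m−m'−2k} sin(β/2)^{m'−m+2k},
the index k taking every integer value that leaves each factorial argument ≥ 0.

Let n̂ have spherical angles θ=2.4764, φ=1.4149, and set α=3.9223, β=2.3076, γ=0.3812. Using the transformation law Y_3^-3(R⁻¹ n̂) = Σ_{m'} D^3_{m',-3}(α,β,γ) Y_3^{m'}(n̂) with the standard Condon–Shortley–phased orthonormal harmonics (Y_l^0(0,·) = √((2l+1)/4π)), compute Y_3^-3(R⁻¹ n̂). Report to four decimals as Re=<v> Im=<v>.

Re=-0.2620 Im=0.3039

Need the full column D^3_{m',-3} for m'=−3..3 at α=3.9223, β=2.3076, γ=0.3812.
cos(β/2)=0.405016, sin(β/2)=0.914310
d^3_{-3,-3}: single k=0 term ⇒ +0.004414;  D = +0.004155+0.001489i
d^3_{-2,-3}: single k=0 term ⇒ -0.024408;  D = +0.022119-0.010321i
d^3_{-1,-3}: single k=0 term ⇒ +0.087121;  D = +0.030161-0.081733i
d^3_{0,-3}: single k=0 term ⇒ -0.227097;  D = -0.094091-0.206688i
d^3_{1,-3}: single k=0 term ⇒ +0.443980;  D = -0.415065-0.157604i
d^3_{2,-3}: single k=0 term ⇒ -0.633890;  D = -0.579362+0.257210i
d^3_{3,-3}: single k=0 term ⇒ +0.584197;  D = -0.212493+0.544181i
Y_3^{m'}(θ=2.4764,φ=1.4149) and Σ D·Y over m':
  (+0.0042+0.0015i)·(-0.0442+0.0876i)  (+0.0221-0.0103i)·(+0.2916+0.0940i)  (+0.0302-0.0817i)·(+0.0649-0.4129i)  (-0.0941-0.2067i)·(-0.0280+0.0000i)  (-0.4151-0.1576i)·(-0.0649-0.4129i)  (-0.5794+0.2572i)·(+0.2916-0.0940i)  (-0.2125+0.5442i)·(+0.0442+0.0876i)
Y_3^-3(R⁻¹ n̂) = -0.261981+0.303879i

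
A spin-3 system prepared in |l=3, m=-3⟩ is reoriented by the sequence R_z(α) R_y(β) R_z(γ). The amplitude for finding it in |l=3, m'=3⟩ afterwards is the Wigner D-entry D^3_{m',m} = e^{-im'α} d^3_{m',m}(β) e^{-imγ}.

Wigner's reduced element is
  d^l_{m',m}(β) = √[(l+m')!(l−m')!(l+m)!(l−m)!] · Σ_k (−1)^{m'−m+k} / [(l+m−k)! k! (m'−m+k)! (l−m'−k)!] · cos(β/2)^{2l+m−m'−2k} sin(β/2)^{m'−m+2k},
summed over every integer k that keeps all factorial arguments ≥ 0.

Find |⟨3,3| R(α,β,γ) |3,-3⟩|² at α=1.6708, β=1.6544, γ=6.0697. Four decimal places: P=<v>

P=0.0253

D^3_{3,-3}(1.6708,1.6544,6.0697) = e^{-i·3·1.6708}·d^3_{3,-3}(1.6544)·e^{-i·-3·6.0697}. Compute d first:
Half-angle: c=0.676939, s=0.736039. N=√(720·1·1·720)=720.000000
k∈{0} keeps every argument non-negative
  k=0: (−1)^6·720.0000/(720)·0.6769^0·0.7360^6 = +0.159003
d^3_{3,-3}(1.6544) = +0.159003
|D^3_{3,-3}|² = |d^3_{3,-3}(β)|² = (+0.159003)² = 0.025282 (the z-rotation phases have unit modulus)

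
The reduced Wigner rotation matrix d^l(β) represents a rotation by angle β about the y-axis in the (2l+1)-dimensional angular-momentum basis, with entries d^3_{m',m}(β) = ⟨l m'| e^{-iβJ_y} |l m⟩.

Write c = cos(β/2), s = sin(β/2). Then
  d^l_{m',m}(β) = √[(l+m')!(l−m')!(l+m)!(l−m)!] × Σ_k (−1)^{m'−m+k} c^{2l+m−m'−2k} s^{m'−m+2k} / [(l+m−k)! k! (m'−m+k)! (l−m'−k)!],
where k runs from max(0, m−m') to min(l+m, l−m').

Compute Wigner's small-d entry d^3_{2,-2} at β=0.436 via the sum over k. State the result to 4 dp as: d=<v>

d^3_{2,-2}(β=0.436) via Wigner's sum:
c=cos(0.436/2)=0.976332, s=sin(0.436/2)=0.216277; N=√[120·1·1·120]=120.000000
k: max(0,(-2)−(2))=0 … min(3+(-2),3−(2))=1
  k=0: (−1)^4·120.0000/(24)·0.9763^2·0.2163^4 = +0.010428
  k=1: (−1)^5·120.0000/(120)·0.9763^0·0.2163^6 = -0.000102
d^3_{2,-2}(0.436) = +0.010428 -0.000102 = +0.010326

d=0.0103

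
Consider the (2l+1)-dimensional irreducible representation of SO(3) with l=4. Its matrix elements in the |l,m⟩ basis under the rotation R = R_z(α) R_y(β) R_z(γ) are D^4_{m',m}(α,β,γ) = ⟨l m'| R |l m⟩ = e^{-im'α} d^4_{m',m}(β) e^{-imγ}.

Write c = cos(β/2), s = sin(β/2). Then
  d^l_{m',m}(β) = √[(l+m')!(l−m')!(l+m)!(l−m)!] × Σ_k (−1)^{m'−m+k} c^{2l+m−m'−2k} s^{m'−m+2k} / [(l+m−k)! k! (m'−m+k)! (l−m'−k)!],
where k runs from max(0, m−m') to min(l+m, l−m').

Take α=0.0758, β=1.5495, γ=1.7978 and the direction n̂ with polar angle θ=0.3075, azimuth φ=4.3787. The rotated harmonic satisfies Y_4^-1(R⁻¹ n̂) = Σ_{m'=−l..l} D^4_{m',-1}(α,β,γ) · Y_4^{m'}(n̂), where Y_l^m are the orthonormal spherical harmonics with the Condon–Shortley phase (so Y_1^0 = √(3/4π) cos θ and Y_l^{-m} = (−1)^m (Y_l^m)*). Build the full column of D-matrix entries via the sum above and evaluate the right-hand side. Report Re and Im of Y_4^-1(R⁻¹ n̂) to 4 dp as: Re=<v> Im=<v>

Re=-0.0077 Im=-0.1379

Need the full column D^4_{m',-1} for m'=−4..4 at α=0.0758, β=1.5495, γ=1.7978.
cos(β/2)=0.714596, sin(β/2)=0.699537
d^4_{-4,-1}: single k=3 term ⇒ +0.477342;  D = -0.241396+0.411805i
d^4_{-3,-1}: k∈[2..3] ⇒ +0.517196 -0.826048 = -0.308851;  D = +0.135563-0.277510i
d^4_{-2,-1}: k∈[1..3] ⇒ +0.282404 -1.353137 +0.864473 = -0.206260;  D = +0.076239-0.191653i
d^4_{-1,-1}: k∈[0..3] ⇒ +0.067996 -0.977409 +1.873300 -0.598394 = +0.365493;  D = -0.108989+0.348865i
d^4_{0,-1}: k∈[0..3] ⇒ -0.297680 +1.711598 -1.640222 +0.261970 = +0.035666;  D = -0.008027+0.034751i
d^4_{1,-1}: k∈[0..3] ⇒ +0.651606 -1.873300 +0.897590 -0.057344 = -0.381447;  D = +0.057457-0.377095i
d^4_{2,-1}: k∈[0..2] ⇒ -0.902092 +1.296710 -0.248527 = +0.146091;  D = -0.011005+0.145676i
d^4_{3,-1}: k∈[0..1] ⇒ +0.826048 -0.474960 = +0.351087;  D = +0.000139+0.351087i
d^4_{4,-1}: single k=0 term ⇒ -0.457436;  D = -0.034821-0.456109i
Y_4^{m'}(θ=0.3075,φ=4.3787) and Σ D·Y over m':
  (-0.2414+0.4118i)·(+0.0009+0.0036i)  (+0.1356-0.2775i)·(+0.0279-0.0178i)  (+0.0762-0.1917i)·(-0.1290-0.1016i)  (-0.1090+0.3489i)·(-0.1501+0.4331i)  (-0.0080+0.0348i)·(+0.4897+0.0000i)  (+0.0575-0.3771i)·(+0.1501+0.4331i)  (-0.0110+0.1457i)·(-0.1290+0.1016i)  (+0.0001+0.3511i)·(-0.0279-0.0178i)  (-0.0348-0.4561i)·(+0.0009-0.0036i)
Y_4^-1(R⁻¹ n̂) = -0.007706-0.137945i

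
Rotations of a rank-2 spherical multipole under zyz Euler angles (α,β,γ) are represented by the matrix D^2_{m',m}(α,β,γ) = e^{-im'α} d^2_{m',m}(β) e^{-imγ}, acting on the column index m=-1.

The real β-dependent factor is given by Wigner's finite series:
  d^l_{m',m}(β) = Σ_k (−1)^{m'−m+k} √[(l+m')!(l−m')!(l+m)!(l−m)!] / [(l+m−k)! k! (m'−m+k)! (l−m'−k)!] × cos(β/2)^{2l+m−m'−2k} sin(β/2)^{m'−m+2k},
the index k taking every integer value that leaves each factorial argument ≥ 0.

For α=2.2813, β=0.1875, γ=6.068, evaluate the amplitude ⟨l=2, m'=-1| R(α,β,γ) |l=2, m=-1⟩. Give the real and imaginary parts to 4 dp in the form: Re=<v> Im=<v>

Re=-0.4546 Im=0.8415

First d^2_{-1,-1}(β=0.1875), then the phase factors e^{-i(-1)α} and e^{-i(-1)γ}:
With c≡cos(β/2)=0.995609 and s≡sin(β/2)=0.093613, N=[1·6·1·6]^{1/2}=6.000000
k: max(0,(-1)−(-1))=0 … min(2+(-1),2−(-1))=1
  k=0: (−1)^0·6.0000/(6)·0.9956^4·0.0936^0 = +0.982550
  k=1: (−1)^1·6.0000/(2)·0.9956^2·0.0936^2 = -0.026060
d^2_{-1,-1}(0.1875) = +0.982550 -0.026060 = +0.956490
Phases: e^{-i·(-1)·2.2813}=-0.652216+0.758033i, e^{-i·(-1)·6.068}=+0.976937-0.213528i ⇒ D=-0.454631+0.841537i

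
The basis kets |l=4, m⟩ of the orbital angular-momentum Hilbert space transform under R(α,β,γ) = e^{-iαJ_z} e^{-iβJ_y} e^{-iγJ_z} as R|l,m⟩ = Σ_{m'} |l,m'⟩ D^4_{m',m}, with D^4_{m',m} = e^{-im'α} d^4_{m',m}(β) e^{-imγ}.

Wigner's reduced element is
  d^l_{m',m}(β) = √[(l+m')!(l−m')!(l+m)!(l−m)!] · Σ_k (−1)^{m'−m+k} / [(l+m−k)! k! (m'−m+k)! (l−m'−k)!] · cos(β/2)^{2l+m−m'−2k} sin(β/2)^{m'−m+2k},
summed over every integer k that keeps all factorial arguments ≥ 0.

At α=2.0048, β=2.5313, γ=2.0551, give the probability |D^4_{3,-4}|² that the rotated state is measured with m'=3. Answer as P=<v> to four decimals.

D^4_{3,-4}(2.0048,2.5313,2.0551) = e^{-i·3·2.0048}·d^4_{3,-4}(2.5313)·e^{-i·-4·2.0551}. Compute d first:
c=cos(2.5313/2)=0.300433, s=sin(2.5313/2)=0.953803; N=√[5040·1·1·40320]=14255.272709
k: max(0,(-4)−(3))=0 … min(4+(-4),4−(3))=0
  k=0: (−1)^7·14255.2727/(5040)·0.3004^1·0.9538^7 = -0.610243
d^4_{3,-4}(2.5313) = -0.610243
|D^4_{3,-4}|² = |d^4_{3,-4}(β)|² = (-0.610243)² = 0.372397 (the z-rotation phases have unit modulus)

P=0.3724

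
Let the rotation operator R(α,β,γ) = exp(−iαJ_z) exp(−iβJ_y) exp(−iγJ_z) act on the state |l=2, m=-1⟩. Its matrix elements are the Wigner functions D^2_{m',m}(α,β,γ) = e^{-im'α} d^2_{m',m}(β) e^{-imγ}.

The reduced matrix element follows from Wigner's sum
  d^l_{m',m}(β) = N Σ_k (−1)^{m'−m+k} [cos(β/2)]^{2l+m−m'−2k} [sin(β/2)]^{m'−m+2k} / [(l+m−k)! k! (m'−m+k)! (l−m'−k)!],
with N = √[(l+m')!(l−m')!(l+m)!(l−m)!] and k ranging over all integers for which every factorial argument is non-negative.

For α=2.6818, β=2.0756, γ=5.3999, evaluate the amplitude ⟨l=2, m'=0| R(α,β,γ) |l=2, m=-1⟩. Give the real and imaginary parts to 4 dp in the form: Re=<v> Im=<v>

Re=0.3290 Im=-0.4007

D^2_{0,-1}(2.6818,2.0756,5.3999) = e^{-i·0·2.6818}·d^2_{0,-1}(2.0756)·e^{-i·-1·5.3999}. Compute d first:
c=cos(2.0756/2)=0.508116, s=sin(2.0756/2)=0.861288; N=√[2·2·1·6]=4.898979
k: max(0,(-1)−(0))=0 … min(2+(-1),2−(0))=1
  k=0: (−1)^1·4.8990/(2)·0.5081^3·0.8613^1 = -0.276767
  k=1: (−1)^2·4.8990/(2)·0.5081^1·0.8613^3 = +0.795215
d^2_{0,-1}(2.0756) = -0.276767 +0.795215 = +0.518449
Attach z-rotation phases: D = e^{-i(0)(2.6818)}·(+0.518449)·e^{-i(-1)(5.3999)} = +0.329016-0.400672i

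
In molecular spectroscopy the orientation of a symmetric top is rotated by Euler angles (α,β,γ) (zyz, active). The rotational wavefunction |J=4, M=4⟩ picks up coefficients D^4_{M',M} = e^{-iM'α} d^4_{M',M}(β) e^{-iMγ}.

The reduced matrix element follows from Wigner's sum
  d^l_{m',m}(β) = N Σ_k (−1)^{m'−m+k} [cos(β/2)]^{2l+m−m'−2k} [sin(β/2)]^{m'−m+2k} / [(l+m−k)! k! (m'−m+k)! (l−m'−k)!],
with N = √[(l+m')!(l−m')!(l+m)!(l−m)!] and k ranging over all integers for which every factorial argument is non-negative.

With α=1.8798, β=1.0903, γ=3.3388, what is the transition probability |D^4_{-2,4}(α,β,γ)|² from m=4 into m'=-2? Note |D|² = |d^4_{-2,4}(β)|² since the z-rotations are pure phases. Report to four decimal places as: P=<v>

P=0.0057

First d^4_{-2,4}(β=1.0903), then the phase factors e^{-i(-2)α} and e^{-i(4)γ}:
c=cos(1.0903/2)=0.855050, s=sin(1.0903/2)=0.518546; N=√[2·720·40320·1]=7619.763776
k∈{6} keeps every argument non-negative
  k=6: (−1)^0·7619.7638/(1440)·0.8550^2·0.5185^6 = +0.075212
d^4_{-2,4}(1.0903) = +0.075212
|D^4_{-2,4}|² = |d^4_{-2,4}(β)|² = (+0.075212)² = 0.005657 (the z-rotation phases have unit modulus)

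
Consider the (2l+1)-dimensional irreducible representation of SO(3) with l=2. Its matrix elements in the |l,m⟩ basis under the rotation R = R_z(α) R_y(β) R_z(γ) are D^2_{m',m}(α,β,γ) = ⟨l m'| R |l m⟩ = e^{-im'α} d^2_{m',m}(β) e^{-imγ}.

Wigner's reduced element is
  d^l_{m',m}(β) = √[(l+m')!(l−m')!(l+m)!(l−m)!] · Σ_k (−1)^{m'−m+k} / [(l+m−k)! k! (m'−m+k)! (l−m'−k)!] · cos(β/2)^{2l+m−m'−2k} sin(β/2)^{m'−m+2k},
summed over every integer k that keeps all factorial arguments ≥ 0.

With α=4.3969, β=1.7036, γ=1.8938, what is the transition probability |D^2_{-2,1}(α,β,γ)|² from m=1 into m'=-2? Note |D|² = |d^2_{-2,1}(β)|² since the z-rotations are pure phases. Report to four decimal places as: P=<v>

Split into d^2_{-2,1}(β=1.7036) × two z-phases.
Half-angle: c=0.658630, s=0.752467. N=√(1·24·6·1)=12.000000
The bounds max(0,m−m')=3 and min(l+m,l−m')=3 give 1 term
  k=3: (−1)^0·12.0000/(6)·0.6586^1·0.7525^3 = +0.561221
d^2_{-2,1}(1.7036) = +0.561221
|D^2_{-2,1}|² = |d^2_{-2,1}(β)|² = (+0.561221)² = 0.314969 (the z-rotation phases have unit modulus)

P=0.3150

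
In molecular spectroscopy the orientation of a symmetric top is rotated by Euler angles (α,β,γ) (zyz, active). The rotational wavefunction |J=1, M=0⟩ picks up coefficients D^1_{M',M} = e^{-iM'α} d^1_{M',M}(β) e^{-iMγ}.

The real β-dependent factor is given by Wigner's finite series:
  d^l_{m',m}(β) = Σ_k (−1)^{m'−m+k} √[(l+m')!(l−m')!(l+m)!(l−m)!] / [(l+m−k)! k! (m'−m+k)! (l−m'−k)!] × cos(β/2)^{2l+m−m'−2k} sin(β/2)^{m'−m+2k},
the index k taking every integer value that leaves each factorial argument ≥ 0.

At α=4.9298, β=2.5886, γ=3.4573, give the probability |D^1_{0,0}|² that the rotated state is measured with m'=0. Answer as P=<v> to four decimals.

D^1_{0,0}(4.9298,2.5886,3.4573) = e^{-i·0·4.9298}·d^1_{0,0}(2.5886)·e^{-i·0·3.4573}. Compute d first:
With c≡cos(β/2)=0.272987 and s≡sin(β/2)=0.962018, N=[1·1·1·1]^{1/2}=1.000000
Admissible k: 0..1 (factorial args all ≥0)
  k=0: (−1)^0·1.0000/(1)·0.2730^2·0.9620^0 = +0.074522
  k=1: (−1)^1·1.0000/(1)·0.2730^0·0.9620^2 = -0.925478
d^1_{0,0}(2.5886) = +0.074522 -0.925478 = -0.850956
|D^1_{0,0}|² = |d^1_{0,0}(β)|² = (-0.850956)² = 0.724127 (the z-rotation phases have unit modulus)

P=0.7241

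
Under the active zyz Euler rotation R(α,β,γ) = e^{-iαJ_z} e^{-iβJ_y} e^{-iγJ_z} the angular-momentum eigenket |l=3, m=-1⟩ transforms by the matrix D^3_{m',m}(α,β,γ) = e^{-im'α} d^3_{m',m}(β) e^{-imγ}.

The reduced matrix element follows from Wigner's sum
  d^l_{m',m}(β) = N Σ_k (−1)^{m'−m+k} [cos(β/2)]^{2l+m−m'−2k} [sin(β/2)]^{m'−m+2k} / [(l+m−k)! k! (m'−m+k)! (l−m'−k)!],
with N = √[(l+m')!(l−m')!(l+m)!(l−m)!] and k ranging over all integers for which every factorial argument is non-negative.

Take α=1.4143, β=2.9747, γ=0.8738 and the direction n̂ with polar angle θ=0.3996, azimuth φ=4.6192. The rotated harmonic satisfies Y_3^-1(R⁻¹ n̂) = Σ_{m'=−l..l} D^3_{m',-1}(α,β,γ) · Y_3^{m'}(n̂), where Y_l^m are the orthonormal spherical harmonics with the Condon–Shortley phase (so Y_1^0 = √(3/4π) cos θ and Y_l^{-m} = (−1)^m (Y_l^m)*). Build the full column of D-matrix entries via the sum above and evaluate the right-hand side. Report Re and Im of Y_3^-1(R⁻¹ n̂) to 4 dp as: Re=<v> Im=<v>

Need the full column D^3_{m',-1} for m'=−3..3 at α=1.4143, β=2.9747, γ=0.8738.
cos(β/2)=0.083350, sin(β/2)=0.996520
d^3_{-3,-1}: single k=2 term ⇒ +0.000186;  D = +0.000073-0.000171i
d^3_{-2,-1}: k∈[1..2] ⇒ +0.000013 -0.003624 = -0.003611;  D = +0.003058+0.001921i
d^3_{-1,-1}: k∈[0..2] ⇒ +0.000000 -0.000383 +0.041106 = +0.040723;  D = -0.026769+0.030688i
d^3_{0,-1}: k∈[0..2] ⇒ -0.000014 +0.005955 -0.283743 = -0.277802;  D = -0.178326-0.213011i
d^3_{1,-1}: k∈[0..2] ⇒ +0.000288 -0.054808 +0.979303 = +0.924783;  D = +0.792957-0.475861i
d^3_{2,-1}: k∈[0..1] ⇒ -0.003624 +0.259020 = +0.255396;  D = -0.095681-0.236796i
d^3_{3,-1}: single k=0 term ⇒ +0.026534;  D = -0.025850+0.005985i
Y_3^{m'}(θ=0.3996,φ=4.6192) and Σ D·Y over m':
  (+0.0001-0.0002i)·(+0.0068-0.0236i)  (+0.0031+0.0019i)·(-0.1400-0.0264i)  (-0.0268+0.0307i)·(-0.0379+0.4060i)  (-0.1783-0.2130i)·(+0.4274+0.0000i)  (+0.7930-0.4759i)·(+0.0379+0.4060i)  (-0.0957-0.2368i)·(-0.1400+0.0264i)  (-0.0258+0.0060i)·(-0.0068-0.0236i)
Y_3^-1(R⁻¹ n̂) = +0.155222+0.231670i

Re=0.1552 Im=0.2317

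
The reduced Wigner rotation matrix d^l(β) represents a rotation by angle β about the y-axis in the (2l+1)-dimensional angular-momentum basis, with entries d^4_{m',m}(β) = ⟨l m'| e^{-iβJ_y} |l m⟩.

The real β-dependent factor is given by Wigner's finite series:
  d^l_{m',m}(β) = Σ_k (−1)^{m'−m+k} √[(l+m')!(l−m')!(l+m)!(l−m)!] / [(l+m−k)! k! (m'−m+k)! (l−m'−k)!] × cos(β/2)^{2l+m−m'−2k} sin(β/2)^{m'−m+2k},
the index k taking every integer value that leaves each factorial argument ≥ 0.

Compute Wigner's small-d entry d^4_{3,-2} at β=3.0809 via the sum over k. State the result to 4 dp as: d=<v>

d^4_{3,-2}(β=3.0809) via Wigner's sum:
c=cos(3.0809/2)=0.030342, s=sin(3.0809/2)=0.999540; N=√[5040·1·2·720]=2693.993318
k: max(0,(-2)−(3))=0 … min(4+(-2),4−(3))=1
  k=0: (−1)^5·2693.9933/(240)·0.0303^3·0.9995^5 = -0.000313
  k=1: (−1)^6·2693.9933/(720)·0.0303^1·0.9995^7 = +0.113163
d^4_{3,-2}(3.0809) = -0.000313 +0.113163 = +0.112850

d=0.1128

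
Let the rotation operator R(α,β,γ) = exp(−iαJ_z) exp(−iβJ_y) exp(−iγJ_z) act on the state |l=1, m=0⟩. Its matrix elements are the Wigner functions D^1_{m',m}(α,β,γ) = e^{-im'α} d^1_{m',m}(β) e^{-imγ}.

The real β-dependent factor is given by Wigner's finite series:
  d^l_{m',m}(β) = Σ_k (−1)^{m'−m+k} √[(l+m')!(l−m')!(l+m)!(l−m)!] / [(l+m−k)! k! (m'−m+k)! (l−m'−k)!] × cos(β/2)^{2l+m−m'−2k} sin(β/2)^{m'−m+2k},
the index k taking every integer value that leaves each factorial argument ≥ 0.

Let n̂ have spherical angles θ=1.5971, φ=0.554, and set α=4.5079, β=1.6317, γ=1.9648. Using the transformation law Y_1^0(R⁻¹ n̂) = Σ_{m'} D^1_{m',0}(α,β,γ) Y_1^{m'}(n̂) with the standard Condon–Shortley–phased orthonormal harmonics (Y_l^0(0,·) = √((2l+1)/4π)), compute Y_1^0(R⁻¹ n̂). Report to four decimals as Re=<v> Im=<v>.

Re=-0.3346 Im=0.0000

Need the full column D^1_{m',0} for m'=−1..1 at α=4.5079, β=1.6317, γ=1.9648.
cos(β/2)=0.685250, sin(β/2)=0.728308
d^1_{-1,0}: single k=1 term ⇒ +0.705796;  D = -0.143324-0.691090i
d^1_{0,0}: k∈[0..1] ⇒ +0.469567 -0.530433 = -0.060866;  D = -0.060866+0.000000i
d^1_{1,0}: single k=0 term ⇒ -0.705796;  D = +0.143324-0.691090i
Y_1^{m'}(θ=1.5971,φ=0.554) and Σ D·Y over m':
  (-0.1433-0.6911i)·(+0.2937-0.1817i)  (-0.0609+0.0000i)·(-0.0129+0.0000i)  (+0.1433-0.6911i)·(-0.2937-0.1817i)
Y_1^0(R⁻¹ n̂) = -0.334552+0.000000i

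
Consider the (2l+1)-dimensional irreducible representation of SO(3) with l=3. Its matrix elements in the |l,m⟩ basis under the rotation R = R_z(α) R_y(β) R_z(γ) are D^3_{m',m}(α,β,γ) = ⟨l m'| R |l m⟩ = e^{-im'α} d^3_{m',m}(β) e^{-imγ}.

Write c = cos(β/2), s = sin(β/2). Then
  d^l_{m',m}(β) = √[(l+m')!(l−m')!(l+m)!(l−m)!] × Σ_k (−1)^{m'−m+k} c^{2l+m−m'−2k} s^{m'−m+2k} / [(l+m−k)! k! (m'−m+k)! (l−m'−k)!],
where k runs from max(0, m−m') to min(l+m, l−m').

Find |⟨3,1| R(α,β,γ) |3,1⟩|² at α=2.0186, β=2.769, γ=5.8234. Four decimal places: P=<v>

Split into d^3_{1,1}(β=2.769) × two z-phases.
With c≡cos(β/2)=0.185221 and s≡sin(β/2)=0.982697, N=[24·2·24·2]^{1/2}=48.000000
The bounds max(0,m−m')=0 and min(l+m,l−m')=2 give 3 terms
  k=0: (−1)^0·48.0000/(48)·0.1852^6·0.9827^0 = +0.000040
  k=1: (−1)^1·48.0000/(6)·0.1852^4·0.9827^2 = -0.009093
  k=2: (−1)^2·48.0000/(8)·0.1852^2·0.9827^4 = +0.191959
d^3_{1,1}(2.769) = +0.000040 -0.009093 +0.191959 = +0.182907
|D^3_{1,1}|² = |d^3_{1,1}(β)|² = (+0.182907)² = 0.033455 (the z-rotation phases have unit modulus)

P=0.0335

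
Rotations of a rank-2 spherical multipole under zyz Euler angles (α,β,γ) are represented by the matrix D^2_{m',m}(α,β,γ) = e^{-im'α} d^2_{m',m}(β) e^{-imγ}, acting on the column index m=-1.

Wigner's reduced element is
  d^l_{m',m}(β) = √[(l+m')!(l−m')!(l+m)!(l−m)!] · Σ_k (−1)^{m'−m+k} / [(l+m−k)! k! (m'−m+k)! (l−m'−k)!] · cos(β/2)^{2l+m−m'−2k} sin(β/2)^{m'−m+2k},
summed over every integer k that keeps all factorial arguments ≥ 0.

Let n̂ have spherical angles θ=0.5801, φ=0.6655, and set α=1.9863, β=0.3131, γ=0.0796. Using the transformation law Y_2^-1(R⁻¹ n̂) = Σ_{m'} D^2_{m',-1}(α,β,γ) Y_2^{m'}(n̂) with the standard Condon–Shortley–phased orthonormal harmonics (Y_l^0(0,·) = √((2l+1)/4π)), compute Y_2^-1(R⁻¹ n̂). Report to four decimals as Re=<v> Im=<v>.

Re=-0.1103 Im=0.3359

Need the full column D^2_{m',-1} for m'=−2..2 at α=1.9863, β=0.3131, γ=0.0796.
cos(β/2)=0.987771, sin(β/2)=0.155911
d^2_{-2,-1}: single k=1 term ⇒ +0.300522;  D = -0.184300-0.237375i
d^2_{-1,-1}: k∈[0..1] ⇒ +0.951974 -0.071152 = +0.880822;  D = -0.418499+0.775052i
d^2_{0,-1}: k∈[0..1] ⇒ -0.368063 +0.009170 = -0.358893;  D = -0.357757-0.028538i
d^2_{1,-1}: k∈[0..1] ⇒ +0.071152 -0.000591 = +0.070561;  D = -0.023259-0.066618i
d^2_{2,-1}: single k=0 term ⇒ -0.007487;  D = +0.005471-0.005111i
Y_2^{m'}(θ=0.5801,φ=0.6655) and Σ D·Y over m':
  (-0.1843-0.2374i)·(+0.0276-0.1127i)  (-0.4185+0.7751i)·(+0.2786-0.2187i)  (-0.3578-0.0285i)·(+0.3465+0.0000i)  (-0.0233-0.0666i)·(-0.2786-0.2187i)  (+0.0055-0.0051i)·(+0.0276+0.1127i)
Y_2^-1(R⁻¹ n̂) = -0.110273+0.335906i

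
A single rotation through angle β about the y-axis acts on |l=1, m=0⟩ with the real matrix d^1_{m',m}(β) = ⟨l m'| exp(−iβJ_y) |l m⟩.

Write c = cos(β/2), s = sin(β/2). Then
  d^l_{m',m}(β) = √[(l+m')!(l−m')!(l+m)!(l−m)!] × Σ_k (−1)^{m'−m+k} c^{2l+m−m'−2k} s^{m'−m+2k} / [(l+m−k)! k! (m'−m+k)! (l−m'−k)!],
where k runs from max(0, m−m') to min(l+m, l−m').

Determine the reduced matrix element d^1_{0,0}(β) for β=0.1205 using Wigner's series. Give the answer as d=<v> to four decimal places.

d=0.9927

d^1_{0,0}(β=0.1205) via Wigner's sum:
Half-angle: c=0.998186, s=0.060214. N=√(1·1·1·1)=1.000000
k∈{0,1} keeps every argument non-negative
  k=0: (−1)^0·1.0000/(1)·0.9982^2·0.0602^0 = +0.996374
  k=1: (−1)^1·1.0000/(1)·0.9982^0·0.0602^2 = -0.003626
d^1_{0,0}(0.1205) = +0.996374 -0.003626 = +0.992749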